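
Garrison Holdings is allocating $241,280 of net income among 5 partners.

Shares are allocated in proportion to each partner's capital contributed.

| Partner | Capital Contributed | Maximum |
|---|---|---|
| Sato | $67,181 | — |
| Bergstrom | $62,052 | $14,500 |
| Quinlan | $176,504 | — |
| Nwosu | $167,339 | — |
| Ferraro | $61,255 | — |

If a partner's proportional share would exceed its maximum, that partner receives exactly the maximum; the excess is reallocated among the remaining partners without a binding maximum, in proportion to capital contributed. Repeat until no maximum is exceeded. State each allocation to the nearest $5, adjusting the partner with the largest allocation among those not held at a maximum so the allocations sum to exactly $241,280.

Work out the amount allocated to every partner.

Sato: $32,260 | Bergstrom: $14,500 | Quinlan: $84,750 | Nwosu: $80,355 | Ferraro: $29,415

Sum of capital contributed: 534,331.
Proportional shares (ignoring caps): Sato 30,335.94; Bergstrom 28,019.91; Quinlan 79,701.32; Nwosu 75,562.81; Ferraro 27,660.02.
Cap binds for Bergstrom ($14,500); residual $226,780 reallocated over remaining capital contributed 472,279.
Remaining shares: Sato 32,259.12 → $32,260; Quinlan 84,754.09 → $84,755; Nwosu 80,353.22 → $80,355; Ferraro 29,413.56 → $29,415.
Rounding difference −$5 applied to Quinlan → $84,750.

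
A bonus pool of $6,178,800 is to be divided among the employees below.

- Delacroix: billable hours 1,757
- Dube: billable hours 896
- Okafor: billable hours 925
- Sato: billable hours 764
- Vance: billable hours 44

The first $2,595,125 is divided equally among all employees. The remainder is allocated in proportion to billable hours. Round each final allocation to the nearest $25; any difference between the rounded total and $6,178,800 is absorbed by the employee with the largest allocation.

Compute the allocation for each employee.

Delacroix: $1,954,600 | Dube: $1,251,125 | Okafor: $1,274,825 | Sato: $1,143,275 | Vance: $554,975

$2,595,125 shared equally gives $519,025 per employee.
Remainder $3,583,675 by billable hours (total 4,386): Delacroix 1,435,594.39 → $1,435,600; Dube 732,095.94 → $732,100; Okafor 755,791.01 → $755,800; Sato 624,242.52 → $624,250; Vance 35,951.14 → $35,950.
Rounding difference −$25 on remainder applied to Delacroix.
Totals: Delacroix $519,025 + $1,435,575 = $1,954,600; Dube $519,025 + $732,100 = $1,251,125; Okafor $519,025 + $755,800 = $1,274,825; Sato $519,025 + $624,250 = $1,143,275; Vance $519,025 + $35,950 = $554,975.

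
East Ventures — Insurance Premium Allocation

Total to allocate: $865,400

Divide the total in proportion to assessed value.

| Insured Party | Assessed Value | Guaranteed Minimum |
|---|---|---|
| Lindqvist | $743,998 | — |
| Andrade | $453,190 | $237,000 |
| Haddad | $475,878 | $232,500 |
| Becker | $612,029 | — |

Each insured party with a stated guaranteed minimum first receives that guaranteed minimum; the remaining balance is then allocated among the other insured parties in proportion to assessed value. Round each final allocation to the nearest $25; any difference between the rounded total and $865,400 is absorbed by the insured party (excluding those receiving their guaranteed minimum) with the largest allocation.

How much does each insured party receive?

Guaranteed amounts: Andrade $237,000; Haddad $232,500. Residual $395,900.
Residual split over remaining assessed value 1,356,027: Lindqvist 217,214.56 → $217,225; Becker 178,685.44 → $178,675.

Lindqvist: $217,225 | Andrade: $237,000 | Haddad: $232,500 | Becker: $178,675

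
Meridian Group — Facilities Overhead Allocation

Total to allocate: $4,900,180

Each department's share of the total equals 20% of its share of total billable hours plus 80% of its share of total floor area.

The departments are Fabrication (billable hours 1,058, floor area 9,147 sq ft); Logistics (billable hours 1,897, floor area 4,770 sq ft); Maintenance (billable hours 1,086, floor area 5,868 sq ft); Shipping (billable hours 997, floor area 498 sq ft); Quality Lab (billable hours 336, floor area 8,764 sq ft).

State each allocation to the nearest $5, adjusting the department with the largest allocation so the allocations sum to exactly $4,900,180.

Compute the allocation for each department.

Fabrication: $1,427,410; Logistics: $989,700; Maintenance: $989,985; Shipping: $249,030; Quality Lab: $1,244,055

Totals — billable hours 5,374, floor area 29,047.
Composite weights (20% billable hours + 80% floor area): Fabrication 0.2913; Logistics 0.2020; Maintenance 0.2020; Shipping 0.0508; Quality Lab 0.2539.
Unrounded shares: Fabrication 1,427,410.25; Logistics 989,701.47; Maintenance 989,987.08; Shipping 249,028.52; Quality Lab 1,244,052.68.
Rounded to nearest $5: Fabrication $1,427,410; Logistics $989,700; Maintenance $989,985; Shipping $249,030; Quality Lab $1,244,055. Sum = $4,900,180.
Rounded total matches; no reconciliation needed.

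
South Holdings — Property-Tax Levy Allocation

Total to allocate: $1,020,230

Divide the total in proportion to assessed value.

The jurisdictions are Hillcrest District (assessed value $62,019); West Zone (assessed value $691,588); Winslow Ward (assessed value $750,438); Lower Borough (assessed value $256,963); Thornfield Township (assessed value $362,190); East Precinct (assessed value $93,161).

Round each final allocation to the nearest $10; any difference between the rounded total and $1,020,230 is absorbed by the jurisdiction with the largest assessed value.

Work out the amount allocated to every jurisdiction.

Hillcrest District: $28,550; West Zone: $318,350; Winslow Ward: $345,450; Lower Borough: $118,280; Thornfield Township: $166,720; East Precinct: $42,880

Combined assessed value = 2,216,359.
Proportional shares: Hillcrest District 62,019/2,216,359 × $1,020,230 = 28,548.46; West Zone 691,588/2,216,359 × $1,020,230 = 318,350.42; Winslow Ward 750,438/2,216,359 × $1,020,230 = 345,440.14; Lower Borough 256,963/2,216,359 × $1,020,230 = 118,284.70; Thornfield Township 362,190/2,216,359 × $1,020,230 = 166,722.59; East Precinct 93,161/2,216,359 × $1,020,230 = 42,883.69.
At nearest $10: Hillcrest District $28,550; West Zone $318,350; Winslow Ward $345,440; Lower Borough $118,280; Thornfield Township $166,720; East Precinct $42,880. Sum = $1,020,220.
Difference $1,020,230 − $1,020,220 = +$10 applied to largest assessed value (Winslow Ward): Winslow Ward becomes $345,450.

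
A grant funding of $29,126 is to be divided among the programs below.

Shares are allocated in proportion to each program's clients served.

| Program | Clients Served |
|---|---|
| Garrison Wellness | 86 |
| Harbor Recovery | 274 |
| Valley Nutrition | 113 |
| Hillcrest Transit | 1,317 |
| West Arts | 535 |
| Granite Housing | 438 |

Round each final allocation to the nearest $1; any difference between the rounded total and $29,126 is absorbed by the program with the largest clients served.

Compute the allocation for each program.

Combined clients served = 86 + 274 + 113 + 1,317 + 535 + 438 = 2,763.
Proportional shares: Garrison Wellness 906.56; Harbor Recovery 2,888.35; Valley Nutrition 1,191.18; Hillcrest Transit 13,883.08; West Arts 5,639.67; Granite Housing 4,617.15.
After rounding ($1): Garrison Wellness $907; Harbor Recovery $2,888; Valley Nutrition $1,191; Hillcrest Transit $13,883; West Arts $5,640; Granite Housing $4,617. Sum = $29,126.
Rounded total matches; no reconciliation needed.

Garrison Wellness: $907; Harbor Recovery: $2,888; Valley Nutrition: $1,191; Hillcrest Transit: $13,883; West Arts: $5,640; Granite Housing: $4,617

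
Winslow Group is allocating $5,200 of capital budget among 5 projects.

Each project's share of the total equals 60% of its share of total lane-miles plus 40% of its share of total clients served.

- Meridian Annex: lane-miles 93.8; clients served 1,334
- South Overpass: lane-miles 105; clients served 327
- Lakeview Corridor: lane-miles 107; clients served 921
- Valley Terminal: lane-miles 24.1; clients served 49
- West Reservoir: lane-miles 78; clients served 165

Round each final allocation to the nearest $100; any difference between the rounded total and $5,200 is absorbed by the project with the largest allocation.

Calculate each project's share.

Totals — lane-miles 407.9, clients served 2,796.
Composite weights (60% lane-miles + 40% clients served): Meridian Annex 0.3288; South Overpass 0.2012; Lakeview Corridor 0.2892; Valley Terminal 0.0425; West Reservoir 0.1383.
Unrounded shares: Meridian Annex 1,709.86; South Overpass 1,046.40; Lakeview Corridor 1,503.59; Valley Terminal 220.79; West Reservoir 719.36.
After rounding ($100): Meridian Annex $1,700; South Overpass $1,000; Lakeview Corridor $1,500; Valley Terminal $200; West Reservoir $700. Sum = $5,100.
Difference $5,200 − $5,100 = +$100 applied to largest allocation (Meridian Annex): Meridian Annex becomes $1,800.

Meridian Annex: $1,800; South Overpass: $1,000; Lakeview Corridor: $1,500; Valley Terminal: $200; West Reservoir: $700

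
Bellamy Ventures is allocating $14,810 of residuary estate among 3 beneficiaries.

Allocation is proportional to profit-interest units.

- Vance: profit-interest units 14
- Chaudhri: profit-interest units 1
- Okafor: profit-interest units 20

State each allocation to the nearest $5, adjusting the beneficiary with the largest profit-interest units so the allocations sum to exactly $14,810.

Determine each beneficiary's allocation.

Vance: $5,925; Chaudhri: $425; Okafor: $8,460

Profit-interest units total: 35.
Raw shares: Vance 14/35 × $14,810 = 5,924.00; Chaudhri 1/35 × $14,810 = 423.14; Okafor 20/35 × $14,810 = 8,462.86.
Rounded to nearest $5: Vance $5,925; Chaudhri $425; Okafor $8,465. Sum = $14,815.
Difference $14,810 − $14,815 = −$5 applied to largest profit-interest units (Okafor): Okafor becomes $8,460.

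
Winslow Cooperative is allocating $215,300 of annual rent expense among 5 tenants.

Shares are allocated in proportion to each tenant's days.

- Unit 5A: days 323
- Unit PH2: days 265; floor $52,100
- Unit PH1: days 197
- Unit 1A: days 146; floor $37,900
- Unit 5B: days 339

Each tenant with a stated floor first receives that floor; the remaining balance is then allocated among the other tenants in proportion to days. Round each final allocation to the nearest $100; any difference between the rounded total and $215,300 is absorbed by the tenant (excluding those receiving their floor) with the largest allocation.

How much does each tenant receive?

Minimums first: Unit PH2 $52,100; Unit 1A $37,900. Remaining pool $125,300.
Remaining pool split over remaining days 859: Unit 5A 47,115.13 → $47,100; Unit PH1 28,735.86 → $28,700; Unit 5B 49,449.01 → $49,400.
Rounding difference +$100 applied to Unit 5B → $49,500.

Unit 5A: $47,100; Unit PH2: $52,100; Unit PH1: $28,700; Unit 1A: $37,900; Unit 5B: $49,500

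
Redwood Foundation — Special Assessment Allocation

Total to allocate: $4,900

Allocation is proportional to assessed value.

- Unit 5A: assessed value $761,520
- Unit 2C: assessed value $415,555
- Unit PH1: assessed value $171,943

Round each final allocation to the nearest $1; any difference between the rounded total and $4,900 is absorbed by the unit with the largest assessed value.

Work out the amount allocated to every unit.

Sum of assessed value: 761,520 + 415,555 + 171,943 = 1,349,018.
Unrounded shares: Unit 5A 2,766.05; Unit 2C 1,509.41; Unit PH1 624.54.
At nearest $1: Unit 5A $2,766; Unit 2C $1,509; Unit PH1 $625. Sum = $4,900.
No rounding difference to absorb.

Unit 5A: $2,766; Unit 2C: $1,509; Unit PH1: $625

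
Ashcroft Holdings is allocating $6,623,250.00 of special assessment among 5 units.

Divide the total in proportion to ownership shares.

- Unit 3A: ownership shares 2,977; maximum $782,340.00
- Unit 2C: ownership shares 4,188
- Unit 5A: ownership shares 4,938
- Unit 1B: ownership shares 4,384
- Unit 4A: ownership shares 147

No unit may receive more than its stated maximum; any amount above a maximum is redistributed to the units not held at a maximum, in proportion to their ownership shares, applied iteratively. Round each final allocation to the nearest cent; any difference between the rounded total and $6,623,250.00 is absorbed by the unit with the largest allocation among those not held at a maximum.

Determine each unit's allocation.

Ownership shares total: 16,634.
Pro-rata shares before constraints: Unit 3A 1,185,368.2367; Unit 2C 1,667,558.675003; Unit 5A 1,966,190.2429; Unit 1B 1,745,601.0581; Unit 4A 58,531.7873.
Capped: Unit 3A ($782,340.00); balance $5,840,910.00 reallocated over remaining ownership shares 13,657.
Redistributed shares: Unit 2C 1,791,149.6727 → $1,791,149.67; Unit 5A 2,111,914.2989 → $2,111,914.30; Unit 1B 1,874,976.1617 → $1,874,976.16; Unit 4A 62,869.8667 → $62,869.87.

Unit 3A: $782,340.00 | Unit 2C: $1,791,149.67 | Unit 5A: $2,111,914.30 | Unit 1B: $1,874,976.16 | Unit 4A: $62,869.87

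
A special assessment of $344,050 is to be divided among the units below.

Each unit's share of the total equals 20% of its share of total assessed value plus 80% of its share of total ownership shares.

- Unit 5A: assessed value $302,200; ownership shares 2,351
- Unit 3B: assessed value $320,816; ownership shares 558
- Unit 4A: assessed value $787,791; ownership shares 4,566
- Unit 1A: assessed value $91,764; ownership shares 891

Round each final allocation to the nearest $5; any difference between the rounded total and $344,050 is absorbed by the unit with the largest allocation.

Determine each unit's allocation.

Unit 5A: $91,185 · Unit 3B: $33,050 · Unit 4A: $186,300 · Unit 1A: $33,515

Assessed value total 1,502,571; ownership shares total 8,366.
Combined weights (20% assessed value + 80% ownership shares): Unit 5A 0.2650; Unit 3B 0.0961; Unit 4A 0.5415; Unit 1A 0.0974.
Raw shares: Unit 5A 91,186.71; Unit 3B 33,049.82; Unit 4A 186,297.40; Unit 1A 33,516.07.
After rounding ($5): Unit 5A $91,185; Unit 3B $33,050; Unit 4A $186,295; Unit 1A $33,515. Sum = $344,045.
Difference $344,050 − $344,045 = +$5 applied to largest allocation (Unit 4A): Unit 4A becomes $186,300.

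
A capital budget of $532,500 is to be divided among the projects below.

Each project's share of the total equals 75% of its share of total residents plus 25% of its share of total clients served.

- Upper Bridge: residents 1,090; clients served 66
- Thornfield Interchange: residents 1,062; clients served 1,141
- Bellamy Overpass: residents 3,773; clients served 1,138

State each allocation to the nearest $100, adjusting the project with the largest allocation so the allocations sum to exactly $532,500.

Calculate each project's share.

Residents total 5,925; clients served total 2,345.
Composite weights (75% residents + 25% clients served): Upper Bridge 0.1450; Thornfield Interchange 0.2561; Bellamy Overpass 0.5989.
Unrounded shares: Upper Bridge 77,218.32; Thornfield Interchange 136,358.43; Bellamy Overpass 318,923.25.
Rounded to nearest $100: Upper Bridge $77,200; Thornfield Interchange $136,400; Bellamy Overpass $318,900. Sum = $532,500.
Rounded total matches; no reconciliation needed.

Upper Bridge: $77,200 · Thornfield Interchange: $136,400 · Bellamy Overpass: $318,900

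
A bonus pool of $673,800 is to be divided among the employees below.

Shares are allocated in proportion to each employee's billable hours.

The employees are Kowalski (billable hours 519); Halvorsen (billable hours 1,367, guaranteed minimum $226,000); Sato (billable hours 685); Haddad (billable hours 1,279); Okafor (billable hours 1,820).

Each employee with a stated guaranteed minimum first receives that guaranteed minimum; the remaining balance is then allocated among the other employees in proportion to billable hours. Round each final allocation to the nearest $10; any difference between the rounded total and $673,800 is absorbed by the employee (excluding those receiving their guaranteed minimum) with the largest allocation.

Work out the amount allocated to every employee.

Fund the minimums — Halvorsen $226,000. Remaining pool $447,800.
Remaining pool split over remaining billable hours 4,303: Kowalski 54,010.74 → $54,010; Sato 71,285.85 → $71,290; Haddad 133,101.60 → $133,100; Okafor 189,401.81 → $189,400.

Kowalski: $54,010 · Halvorsen: $226,000 · Sato: $71,290 · Haddad: $133,100 · Okafor: $189,400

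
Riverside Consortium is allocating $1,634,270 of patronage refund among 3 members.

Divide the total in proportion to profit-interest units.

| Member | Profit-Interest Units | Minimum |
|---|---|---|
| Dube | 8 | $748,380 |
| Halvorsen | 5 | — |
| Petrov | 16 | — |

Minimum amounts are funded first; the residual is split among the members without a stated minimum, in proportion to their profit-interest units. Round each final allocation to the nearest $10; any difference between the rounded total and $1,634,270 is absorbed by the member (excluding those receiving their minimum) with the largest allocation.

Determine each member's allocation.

Guaranteed amounts: Dube $748,380. Residual $885,890.
Residual split over remaining profit-interest units 21: Halvorsen 210,926.19 → $210,930; Petrov 674,963.81 → $674,960.

Dube: $748,380 | Halvorsen: $210,930 | Petrov: $674,960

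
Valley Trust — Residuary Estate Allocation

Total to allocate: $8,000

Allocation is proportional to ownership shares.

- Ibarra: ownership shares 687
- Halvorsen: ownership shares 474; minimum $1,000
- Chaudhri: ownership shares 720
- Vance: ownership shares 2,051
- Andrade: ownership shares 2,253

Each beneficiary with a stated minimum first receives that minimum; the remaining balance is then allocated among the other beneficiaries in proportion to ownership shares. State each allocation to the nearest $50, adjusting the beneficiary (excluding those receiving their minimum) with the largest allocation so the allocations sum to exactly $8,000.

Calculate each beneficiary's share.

Guaranteed amounts: Halvorsen $1,000. Remaining pool $7,000.
Remaining pool split over remaining ownership shares 5,711: Ibarra 842.06 → $850; Chaudhri 882.51 → $900; Vance 2,513.92 → $2,500; Andrade 2,761.51 → $2,750.

Ibarra: $850 | Halvorsen: $1,000 | Chaudhri: $900 | Vance: $2,500 | Andrade: $2,750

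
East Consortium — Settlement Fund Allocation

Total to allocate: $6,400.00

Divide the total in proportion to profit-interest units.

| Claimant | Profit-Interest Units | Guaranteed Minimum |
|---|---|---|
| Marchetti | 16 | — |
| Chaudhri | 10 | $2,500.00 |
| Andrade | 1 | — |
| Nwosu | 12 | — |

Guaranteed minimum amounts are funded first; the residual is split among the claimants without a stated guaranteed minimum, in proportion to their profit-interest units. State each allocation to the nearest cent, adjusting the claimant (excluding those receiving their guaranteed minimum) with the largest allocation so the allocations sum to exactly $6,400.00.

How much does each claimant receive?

Marchetti: $2,151.73; Chaudhri: $2,500.00; Andrade: $134.48; Nwosu: $1,613.79

Minimums first: Chaudhri $2,500.00. Balance $3,900.00.
Balance split over remaining profit-interest units 29: Marchetti 2,151.7241 → $2,151.72; Andrade 134.4828 → $134.48; Nwosu 1,613.7931 → $1,613.79.
Rounding difference +$0.01 applied to Marchetti → $2,151.73.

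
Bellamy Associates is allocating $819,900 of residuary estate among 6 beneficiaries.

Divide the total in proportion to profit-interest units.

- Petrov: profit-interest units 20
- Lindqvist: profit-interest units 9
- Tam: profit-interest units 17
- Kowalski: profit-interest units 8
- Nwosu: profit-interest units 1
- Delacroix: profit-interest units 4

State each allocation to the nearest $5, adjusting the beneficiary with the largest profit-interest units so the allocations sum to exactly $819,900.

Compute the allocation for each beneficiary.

Petrov: $277,935 · Lindqvist: $125,070 · Tam: $236,240 · Kowalski: $111,175 · Nwosu: $13,895 · Delacroix: $55,585

Total profit-interest units = 20 + 9 + 17 + 8 + 1 + 4 = 59.
Unrounded shares: Petrov 277,932.20; Lindqvist 125,069.49; Tam 236,242.37; Kowalski 111,172.88; Nwosu 13,896.61; Delacroix 55,586.44.
After rounding ($5): Petrov $277,930; Lindqvist $125,070; Tam $236,240; Kowalski $111,175; Nwosu $13,895; Delacroix $55,585. Sum = $819,895.
Difference $819,900 − $819,895 = +$5 applied to largest profit-interest units (Petrov): Petrov becomes $277,935.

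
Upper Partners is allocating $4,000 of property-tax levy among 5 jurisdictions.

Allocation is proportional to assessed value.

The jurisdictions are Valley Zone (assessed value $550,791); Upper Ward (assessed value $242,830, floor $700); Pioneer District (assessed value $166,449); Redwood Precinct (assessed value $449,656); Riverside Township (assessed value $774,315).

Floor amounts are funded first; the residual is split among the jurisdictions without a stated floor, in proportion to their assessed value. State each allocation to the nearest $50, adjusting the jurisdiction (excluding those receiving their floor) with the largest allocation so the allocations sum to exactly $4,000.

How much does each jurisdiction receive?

Valley Zone: $950 · Upper Ward: $700 · Pioneer District: $300 · Redwood Precinct: $750 · Riverside Township: $1,300

Guaranteed amounts: Upper Ward $700. Residual $3,300.
Residual split over remaining assessed value 1,941,211: Valley Zone 936.33 → $950; Pioneer District 282.96 → $300; Redwood Precinct 764.40 → $750; Riverside Township 1,316.31 → $1,300.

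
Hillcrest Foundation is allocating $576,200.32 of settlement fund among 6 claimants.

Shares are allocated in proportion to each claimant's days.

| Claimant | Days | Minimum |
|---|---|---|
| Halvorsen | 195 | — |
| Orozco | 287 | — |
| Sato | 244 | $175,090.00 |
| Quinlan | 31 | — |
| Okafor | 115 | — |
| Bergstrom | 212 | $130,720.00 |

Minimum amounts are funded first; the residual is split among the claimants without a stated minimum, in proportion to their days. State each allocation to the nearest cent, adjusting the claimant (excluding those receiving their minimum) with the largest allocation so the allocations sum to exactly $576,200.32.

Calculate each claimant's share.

Fund the minimums — Sato $175,090.00; Bergstrom $130,720.00. Balance $270,390.32.
Balance split over remaining days 628: Halvorsen 83,958.7777 → $83,958.78; Orozco 123,570.0985 → $123,570.10; Quinlan 13,347.2929 → $13,347.29; Okafor 49,514.1510 → $49,514.15.

Halvorsen: $83,958.78; Orozco: $123,570.10; Sato: $175,090.00; Quinlan: $13,347.29; Okafor: $49,514.15; Bergstrom: $130,720.00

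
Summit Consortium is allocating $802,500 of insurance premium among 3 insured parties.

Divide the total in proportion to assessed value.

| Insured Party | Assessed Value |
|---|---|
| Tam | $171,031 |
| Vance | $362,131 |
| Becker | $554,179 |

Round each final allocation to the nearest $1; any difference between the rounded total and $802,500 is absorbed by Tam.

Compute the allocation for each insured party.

Combined assessed value = 1,087,341.
Raw shares: Tam 171,031/1,087,341 × $802,500 = 126,227.54; Vance 362,131/1,087,341 × $802,500 = 267,266.78; Becker 554,179/1,087,341 × $802,500 = 409,005.68.
After rounding ($1): Tam $126,228; Vance $267,267; Becker $409,006. Sum = $802,501.
Difference $802,500 − $802,501 = −$1 applied to Tam: Tam becomes $126,227.

Tam: $126,227 | Vance: $267,267 | Becker: $409,006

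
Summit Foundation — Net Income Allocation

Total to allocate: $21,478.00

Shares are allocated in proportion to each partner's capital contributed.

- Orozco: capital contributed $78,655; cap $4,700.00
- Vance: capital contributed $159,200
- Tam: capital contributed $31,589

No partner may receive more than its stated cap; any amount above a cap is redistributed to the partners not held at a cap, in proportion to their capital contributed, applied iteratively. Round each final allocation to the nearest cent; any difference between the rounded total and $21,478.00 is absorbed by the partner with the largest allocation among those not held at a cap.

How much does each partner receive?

Orozco: $4,700.00 · Vance: $14,000.06 · Tam: $2,777.94

Capital contributed total: 269,444.
Pro-rata shares before constraints: Orozco 6,269.7707; Vance 12,690.1976; Tam 2,518.0317.
Cap binds for Orozco ($4,700.00); balance $16,778.00 reallocated over remaining capital contributed 190,789.
Remaining shares: Vance 14,000.0608 → $14,000.06; Tam 2,777.9392 → $2,777.94.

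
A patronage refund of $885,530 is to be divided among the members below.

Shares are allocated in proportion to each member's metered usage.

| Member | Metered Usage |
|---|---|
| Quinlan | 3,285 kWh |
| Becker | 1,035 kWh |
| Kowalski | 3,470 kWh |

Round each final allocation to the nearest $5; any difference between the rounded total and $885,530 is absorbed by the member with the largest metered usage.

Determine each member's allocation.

Quinlan: $373,425 | Becker: $117,655 | Kowalski: $394,450

Metered usage total: 7,790.
Pro-rata amounts: Quinlan 3,285/7,790 × $885,530 = 373,423.11; Becker 1,035/7,790 × $885,530 = 117,653.86; Kowalski 3,470/7,790 × $885,530 = 394,453.03.
After rounding ($5): Quinlan $373,425; Becker $117,655; Kowalski $394,455. Sum = $885,535.
Difference $885,530 − $885,535 = −$5 applied to largest metered usage (Kowalski): Kowalski becomes $394,450.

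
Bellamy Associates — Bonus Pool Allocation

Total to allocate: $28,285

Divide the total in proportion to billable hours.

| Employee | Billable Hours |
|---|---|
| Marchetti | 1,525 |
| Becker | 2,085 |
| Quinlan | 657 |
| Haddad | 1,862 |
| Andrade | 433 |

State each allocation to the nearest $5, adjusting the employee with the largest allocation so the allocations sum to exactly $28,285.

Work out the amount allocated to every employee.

Marchetti: $6,575 · Becker: $8,990 · Quinlan: $2,830 · Haddad: $8,025 · Andrade: $1,865

Combined billable hours = 6,562.
Unrounded shares: Marchetti 1,525/6,562 × $28,285 = 6,573.40; Becker 2,085/6,562 × $28,285 = 8,987.23; Quinlan 657/6,562 × $28,285 = 2,831.95; Haddad 1,862/6,562 × $28,285 = 8,026.01; Andrade 433/6,562 × $28,285 = 1,866.41.
At nearest $5: Marchetti $6,575; Becker $8,985; Quinlan $2,830; Haddad $8,025; Andrade $1,865. Sum = $28,280.
Difference $28,285 − $28,280 = +$5 applied to largest allocation (Becker): Becker becomes $8,990.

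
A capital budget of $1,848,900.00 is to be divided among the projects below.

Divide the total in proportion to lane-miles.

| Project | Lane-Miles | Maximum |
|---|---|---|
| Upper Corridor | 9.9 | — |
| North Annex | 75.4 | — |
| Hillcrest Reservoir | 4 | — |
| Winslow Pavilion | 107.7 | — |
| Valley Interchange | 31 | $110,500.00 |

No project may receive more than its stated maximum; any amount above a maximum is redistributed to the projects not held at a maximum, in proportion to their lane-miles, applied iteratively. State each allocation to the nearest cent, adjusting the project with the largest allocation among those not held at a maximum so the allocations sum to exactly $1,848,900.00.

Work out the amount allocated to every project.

Total lane-miles = 228.
Pro-rata shares before constraints: Upper Corridor 80,281.1842; North Annex 611,434.4737; Hillcrest Reservoir 32,436.8421; Winslow Pavilion 873,361.9737; Valley Interchange 251,385.5263.
Held at cap: Valley Interchange ($110,500.00); remaining pool $1,738,400.00 reallocated over remaining lane-miles 197.
Remaining shares: Upper Corridor 87,361.2183 → $87,361.22; North Annex 665,357.1574 → $665,357.16; Hillcrest Reservoir 35,297.4619 → $35,297.46; Winslow Pavilion 950,384.1624 → $950,384.16.

Upper Corridor: $87,361.22 | North Annex: $665,357.16 | Hillcrest Reservoir: $35,297.46 | Winslow Pavilion: $950,384.16 | Valley Interchange: $110,500.00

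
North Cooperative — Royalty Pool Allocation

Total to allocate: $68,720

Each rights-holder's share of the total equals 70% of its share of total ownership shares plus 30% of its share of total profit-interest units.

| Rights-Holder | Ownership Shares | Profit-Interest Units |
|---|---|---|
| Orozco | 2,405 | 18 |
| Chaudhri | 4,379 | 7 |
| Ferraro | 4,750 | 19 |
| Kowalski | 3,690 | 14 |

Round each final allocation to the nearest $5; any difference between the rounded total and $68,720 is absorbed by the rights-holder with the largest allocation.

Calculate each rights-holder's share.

Orozco: $13,995 | Chaudhri: $16,325 | Ferraro: $21,765 | Kowalski: $16,635

Totals — ownership shares 15,224, profit-interest units 58.
Composite weights (70% ownership shares + 30% profit-interest units): Orozco 0.2037; Chaudhri 0.2376; Ferraro 0.3167; Kowalski 0.2421.
Proportional shares: Orozco 13,997.26; Chaudhri 16,324.67; Ferraro 21,762.32; Kowalski 16,635.75.
At nearest $5: Orozco $13,995; Chaudhri $16,325; Ferraro $21,760; Kowalski $16,635. Sum = $68,715.
Difference $68,720 − $68,715 = +$5 applied to largest allocation (Ferraro): Ferraro becomes $21,765.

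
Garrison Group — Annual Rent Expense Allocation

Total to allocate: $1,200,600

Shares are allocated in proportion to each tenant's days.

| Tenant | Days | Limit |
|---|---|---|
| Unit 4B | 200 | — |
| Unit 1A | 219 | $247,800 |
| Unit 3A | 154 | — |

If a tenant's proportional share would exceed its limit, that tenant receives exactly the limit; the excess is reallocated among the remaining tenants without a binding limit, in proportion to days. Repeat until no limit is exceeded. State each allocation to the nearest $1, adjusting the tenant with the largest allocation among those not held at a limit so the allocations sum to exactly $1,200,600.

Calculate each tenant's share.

Unit 4B: $538,305; Unit 1A: $247,800; Unit 3A: $414,495

Combined days = 573.
Pro-rata shares before constraints: Unit 4B 419,057.59; Unit 1A 458,868.06; Unit 3A 322,674.35.
Held at cap: Unit 1A ($247,800); remaining pool $952,800 reallocated over remaining days 354.
Redistributed shares: Unit 4B 538,305.08 → $538,305; Unit 3A 414,494.92 → $414,495.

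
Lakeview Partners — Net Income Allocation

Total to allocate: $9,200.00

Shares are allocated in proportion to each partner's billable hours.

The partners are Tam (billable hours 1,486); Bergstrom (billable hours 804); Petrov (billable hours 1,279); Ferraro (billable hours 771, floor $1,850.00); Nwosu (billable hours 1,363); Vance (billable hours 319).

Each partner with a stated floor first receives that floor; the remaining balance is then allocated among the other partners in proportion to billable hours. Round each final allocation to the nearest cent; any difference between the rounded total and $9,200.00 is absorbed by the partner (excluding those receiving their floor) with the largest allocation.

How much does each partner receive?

Tam: $2,080.00; Bergstrom: $1,125.39; Petrov: $1,790.26; Ferraro: $1,850.00; Nwosu: $1,907.84; Vance: $446.51

Minimums first: Ferraro $1,850.00. Balance $7,350.00.
Balance split over remaining billable hours 5,251: Tam 2,080.0038 → $2,080.00; Bergstrom 1,125.3856 → $1,125.39; Petrov 1,790.2590 → $1,790.26; Nwosu 1,907.8366 → $1,907.84; Vance 446.5149 → $446.51.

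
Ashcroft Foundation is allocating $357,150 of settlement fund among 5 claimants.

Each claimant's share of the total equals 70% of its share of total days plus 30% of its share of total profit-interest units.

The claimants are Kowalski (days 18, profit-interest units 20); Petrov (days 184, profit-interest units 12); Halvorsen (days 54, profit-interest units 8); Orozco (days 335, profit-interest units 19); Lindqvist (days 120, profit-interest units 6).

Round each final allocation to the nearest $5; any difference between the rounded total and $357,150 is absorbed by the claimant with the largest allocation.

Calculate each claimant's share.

Kowalski: $39,295 | Petrov: $84,480 | Halvorsen: $32,175 | Orozco: $149,115 | Lindqvist: $52,085

Days total 711; profit-interest units total 65.
Composite weights (70% days + 30% profit-interest units): Kowalski 0.1100; Petrov 0.2365; Halvorsen 0.0901; Orozco 0.4175; Lindqvist 0.1458.
Unrounded shares: Kowalski 39,296.93; Petrov 84,479.52; Halvorsen 32,174.80; Orozco 149,113.51; Lindqvist 52,085.24.
At nearest $5: Kowalski $39,295; Petrov $84,480; Halvorsen $32,175; Orozco $149,115; Lindqvist $52,085. Sum = $357,150.
Rounded total matches; no reconciliation needed.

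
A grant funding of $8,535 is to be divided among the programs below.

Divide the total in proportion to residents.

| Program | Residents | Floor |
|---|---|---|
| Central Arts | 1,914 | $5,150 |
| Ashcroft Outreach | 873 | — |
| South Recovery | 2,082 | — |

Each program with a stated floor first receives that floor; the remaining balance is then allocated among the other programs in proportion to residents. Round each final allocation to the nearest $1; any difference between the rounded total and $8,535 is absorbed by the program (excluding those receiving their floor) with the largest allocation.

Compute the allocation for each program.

Central Arts: $5,150 | Ashcroft Outreach: $1,000 | South Recovery: $2,385

Guaranteed amounts: Central Arts $5,150. Balance $3,385.
Balance split over remaining residents 2,955: Ashcroft Outreach 1,000.04 → $1,000; South Recovery 2,384.96 → $2,385.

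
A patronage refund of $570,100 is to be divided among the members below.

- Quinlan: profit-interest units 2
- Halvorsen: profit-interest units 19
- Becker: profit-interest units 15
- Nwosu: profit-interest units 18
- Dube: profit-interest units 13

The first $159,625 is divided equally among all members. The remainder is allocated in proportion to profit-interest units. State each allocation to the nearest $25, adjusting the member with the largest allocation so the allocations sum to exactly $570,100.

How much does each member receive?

$159,625 shared equally gives $31,925 per member.
Remainder $410,475 by profit-interest units (total 67): Quinlan 12,252.99 → $12,250; Halvorsen 116,403.36 → $116,400; Becker 91,897.39 → $91,900; Nwosu 110,276.87 → $110,275; Dube 79,644.40 → $79,650.
Totals: Quinlan $31,925 + $12,250 = $44,175; Halvorsen $31,925 + $116,400 = $148,325; Becker $31,925 + $91,900 = $123,825; Nwosu $31,925 + $110,275 = $142,200; Dube $31,925 + $79,650 = $111,575.

Quinlan: $44,175; Halvorsen: $148,325; Becker: $123,825; Nwosu: $142,200; Dube: $111,575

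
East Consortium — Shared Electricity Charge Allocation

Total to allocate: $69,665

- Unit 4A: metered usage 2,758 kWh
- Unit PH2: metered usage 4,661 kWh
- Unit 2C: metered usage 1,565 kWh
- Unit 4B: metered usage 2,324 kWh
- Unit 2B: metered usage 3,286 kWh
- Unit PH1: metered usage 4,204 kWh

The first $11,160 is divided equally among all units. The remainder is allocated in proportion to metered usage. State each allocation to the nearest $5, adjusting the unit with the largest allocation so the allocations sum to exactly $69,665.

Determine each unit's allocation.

Equal tier: $11,160 ÷ 6 = $1,860 apiece.
Remainder $58,505 by metered usage (total 18,798): Unit 4A 8,583.72 → $8,585; Unit PH2 14,506.43 → $14,505; Unit 2C 4,870.75 → $4,870; Unit 4B 7,232.98 → $7,235; Unit 2B 10,227.02 → $10,225; Unit PH1 13,084.11 → $13,085.
Totals: Unit 4A $1,860 + $8,585 = $10,445; Unit PH2 $1,860 + $14,505 = $16,365; Unit 2C $1,860 + $4,870 = $6,730; Unit 4B $1,860 + $7,235 = $9,095; Unit 2B $1,860 + $10,225 = $12,085; Unit PH1 $1,860 + $13,085 = $14,945.

Unit 4A: $10,445; Unit PH2: $16,365; Unit 2C: $6,730; Unit 4B: $9,095; Unit 2B: $12,085; Unit PH1: $14,945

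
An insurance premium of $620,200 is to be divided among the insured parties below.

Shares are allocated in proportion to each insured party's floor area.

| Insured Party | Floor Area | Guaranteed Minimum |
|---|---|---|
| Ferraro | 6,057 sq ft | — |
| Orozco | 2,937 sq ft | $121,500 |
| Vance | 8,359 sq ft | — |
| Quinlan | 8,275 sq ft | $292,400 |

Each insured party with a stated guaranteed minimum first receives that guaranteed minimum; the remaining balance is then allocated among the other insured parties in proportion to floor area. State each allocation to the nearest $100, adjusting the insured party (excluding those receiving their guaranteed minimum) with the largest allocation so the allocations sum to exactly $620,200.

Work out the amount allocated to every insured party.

Minimums first: Orozco $121,500; Quinlan $292,400. Remaining pool $206,300.
Remaining pool split over remaining floor area 14,416: Ferraro 86,678.63 → $86,700; Vance 119,621.37 → $119,600.

Ferraro: $86,700 | Orozco: $121,500 | Vance: $119,600 | Quinlan: $292,400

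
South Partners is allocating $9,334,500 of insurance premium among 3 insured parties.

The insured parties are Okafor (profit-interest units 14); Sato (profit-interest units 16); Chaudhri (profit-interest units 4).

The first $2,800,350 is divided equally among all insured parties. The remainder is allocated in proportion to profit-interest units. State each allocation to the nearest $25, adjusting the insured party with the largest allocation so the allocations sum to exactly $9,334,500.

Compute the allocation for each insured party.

$2,800,350 shared equally gives $933,450 per insured party.
Remainder $6,534,150 by profit-interest units (total 34): Okafor 2,690,532.35 → $2,690,525; Sato 3,074,894.12 → $3,074,900; Chaudhri 768,723.53 → $768,725.
Totals: Okafor $933,450 + $2,690,525 = $3,623,975; Sato $933,450 + $3,074,900 = $4,008,350; Chaudhri $933,450 + $768,725 = $1,702,175.

Okafor: $3,623,975 | Sato: $4,008,350 | Chaudhri: $1,702,175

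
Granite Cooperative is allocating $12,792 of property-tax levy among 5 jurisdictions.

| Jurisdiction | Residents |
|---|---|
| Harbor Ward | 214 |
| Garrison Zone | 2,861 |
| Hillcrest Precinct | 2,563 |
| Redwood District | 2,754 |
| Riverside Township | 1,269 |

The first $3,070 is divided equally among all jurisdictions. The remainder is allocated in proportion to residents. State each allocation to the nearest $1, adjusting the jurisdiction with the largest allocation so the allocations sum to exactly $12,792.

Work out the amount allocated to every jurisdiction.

First tranche $3,070 split equally: $614 each.
Remainder $9,722 by residents (total 9,661): Harbor Ward 215.35 → $215; Garrison Zone 2,879.06 → $2,879; Hillcrest Precinct 2,579.18 → $2,579; Redwood District 2,771.39 → $2,771; Riverside Township 1,277.01 → $1,277.
Rounding difference +$1 on remainder applied to Garrison Zone.
Totals: Harbor Ward $614 + $215 = $829; Garrison Zone $614 + $2,880 = $3,494; Hillcrest Precinct $614 + $2,579 = $3,193; Redwood District $614 + $2,771 = $3,385; Riverside Township $614 + $1,277 = $1,891.

Harbor Ward: $829; Garrison Zone: $3,494; Hillcrest Precinct: $3,193; Redwood District: $3,385; Riverside Township: $1,891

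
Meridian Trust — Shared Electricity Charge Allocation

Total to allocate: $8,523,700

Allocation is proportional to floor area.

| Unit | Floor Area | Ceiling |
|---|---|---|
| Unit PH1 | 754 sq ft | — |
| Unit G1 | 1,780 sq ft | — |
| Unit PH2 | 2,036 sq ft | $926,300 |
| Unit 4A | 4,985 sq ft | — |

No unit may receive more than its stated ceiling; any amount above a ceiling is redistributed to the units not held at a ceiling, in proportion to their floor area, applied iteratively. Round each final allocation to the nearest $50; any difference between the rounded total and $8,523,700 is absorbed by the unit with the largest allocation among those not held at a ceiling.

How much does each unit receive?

Unit PH1: $761,850 · Unit G1: $1,798,550 · Unit PH2: $926,300 · Unit 4A: $5,037,000

Combined floor area = 9,555.
Pro-rata shares before constraints: Unit PH1 672,618.50; Unit G1 1,587,879.23; Unit PH2 1,816,248.37; Unit 4A 4,446,953.90.
Held at cap: Unit PH2 ($926,300); residual $7,597,400 reallocated over remaining floor area 7,519.
Redistributed shares: Unit PH1 761,861.90 → $761,850; Unit G1 1,798,559.91 → $1,798,550; Unit 4A 5,036,978.19 → $5,037,000.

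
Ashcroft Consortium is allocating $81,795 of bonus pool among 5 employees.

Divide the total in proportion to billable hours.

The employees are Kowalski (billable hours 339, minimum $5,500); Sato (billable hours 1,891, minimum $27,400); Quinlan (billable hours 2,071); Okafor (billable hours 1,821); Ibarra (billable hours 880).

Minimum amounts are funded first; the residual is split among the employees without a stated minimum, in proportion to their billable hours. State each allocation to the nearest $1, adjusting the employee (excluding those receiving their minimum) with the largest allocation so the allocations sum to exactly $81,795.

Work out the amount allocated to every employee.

Kowalski: $5,500 | Sato: $27,400 | Quinlan: $21,220 | Okafor: $18,658 | Ibarra: $9,017

Guaranteed amounts: Kowalski $5,500; Sato $27,400. Residual $48,895.
Residual split over remaining billable hours 4,772: Quinlan 21,219.94 → $21,220; Okafor 18,658.38 → $18,658; Ibarra 9,016.68 → $9,017.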